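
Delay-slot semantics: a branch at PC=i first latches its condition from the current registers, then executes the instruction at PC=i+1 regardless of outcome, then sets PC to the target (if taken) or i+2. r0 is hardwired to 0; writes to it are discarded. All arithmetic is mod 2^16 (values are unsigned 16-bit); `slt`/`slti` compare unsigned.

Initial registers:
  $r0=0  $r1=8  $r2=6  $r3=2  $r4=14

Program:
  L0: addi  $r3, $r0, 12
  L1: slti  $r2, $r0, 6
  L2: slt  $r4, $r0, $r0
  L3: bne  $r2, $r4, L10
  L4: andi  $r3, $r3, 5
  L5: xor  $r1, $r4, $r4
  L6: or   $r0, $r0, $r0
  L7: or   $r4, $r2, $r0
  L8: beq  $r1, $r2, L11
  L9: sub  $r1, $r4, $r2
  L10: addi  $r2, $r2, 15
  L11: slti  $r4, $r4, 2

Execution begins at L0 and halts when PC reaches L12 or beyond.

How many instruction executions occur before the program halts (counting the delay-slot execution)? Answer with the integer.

7

  step pc=0: addi  $r3, $r0, 12  regs=(0,8,6,12,14)
  step pc=1: slti  $r2, $r0, 6  regs=(0,8,1,12,14)
  step pc=2: slt  $r4, $r0, $r0  regs=(0,8,1,12,0)
  step pc=3: bne  $r2, $r4, L10  cond=T  regs=(0,8,1,12,0)
  step pc=4: andi  $r3, $r3, 5  regs=(0,8,1,4,0)
  step pc=10: addi  $r2, $r2, 15  regs=(0,8,16,4,0)
  step pc=11: slti  $r4, $r4, 2  regs=(0,8,16,4,1)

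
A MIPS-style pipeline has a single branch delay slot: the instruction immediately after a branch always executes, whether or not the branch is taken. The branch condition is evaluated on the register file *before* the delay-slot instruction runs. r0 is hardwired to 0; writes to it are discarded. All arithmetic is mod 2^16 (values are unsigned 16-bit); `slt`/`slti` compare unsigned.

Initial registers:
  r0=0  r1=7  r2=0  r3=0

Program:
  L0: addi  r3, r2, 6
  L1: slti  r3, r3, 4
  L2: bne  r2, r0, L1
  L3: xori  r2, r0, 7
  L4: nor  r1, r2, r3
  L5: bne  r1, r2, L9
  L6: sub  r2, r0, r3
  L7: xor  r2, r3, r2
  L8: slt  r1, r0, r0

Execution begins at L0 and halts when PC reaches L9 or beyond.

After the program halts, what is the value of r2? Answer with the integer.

[0] addi  r3, r2, 6  →  {r0:0, r1:7, r2:0, r3:6}
[1] slti  r3, r3, 4  →  {r0:0, r1:7, r2:0, r3:0}
[2] bne  r2, r0, L1  →  {r0:0, r1:7, r2:0, r3:0}  ⟨branch fallthrough⟩
[3] xori  r2, r0, 7  →  {r0:0, r1:7, r2:7, r3:0}
[4] nor  r1, r2, r3  →  {r0:0, r1:65528, r2:7, r3:0}
[5] bne  r1, r2, L9  →  {r0:0, r1:65528, r2:7, r3:0}  ⟨branch taken⟩
[6] sub  r2, r0, r3  →  {r0:0, r1:65528, r2:0, r3:0}

0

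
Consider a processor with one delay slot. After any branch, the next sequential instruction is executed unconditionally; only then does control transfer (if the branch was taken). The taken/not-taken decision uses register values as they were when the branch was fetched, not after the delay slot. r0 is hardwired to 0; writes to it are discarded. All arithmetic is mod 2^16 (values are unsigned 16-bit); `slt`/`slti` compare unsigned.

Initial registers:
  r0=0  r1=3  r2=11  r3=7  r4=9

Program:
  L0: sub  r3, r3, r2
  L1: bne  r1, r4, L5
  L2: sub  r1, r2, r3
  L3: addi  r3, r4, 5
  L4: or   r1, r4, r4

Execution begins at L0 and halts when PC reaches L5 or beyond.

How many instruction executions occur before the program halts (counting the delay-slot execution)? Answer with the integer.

3

  step pc=0: sub  r3, r3, r2  regs=(0,3,11,65532,9)
  step pc=1: bne  r1, r4, L5  cond=T  regs=(0,3,11,65532,9)
  step pc=2: sub  r1, r2, r3  regs=(0,15,11,65532,9)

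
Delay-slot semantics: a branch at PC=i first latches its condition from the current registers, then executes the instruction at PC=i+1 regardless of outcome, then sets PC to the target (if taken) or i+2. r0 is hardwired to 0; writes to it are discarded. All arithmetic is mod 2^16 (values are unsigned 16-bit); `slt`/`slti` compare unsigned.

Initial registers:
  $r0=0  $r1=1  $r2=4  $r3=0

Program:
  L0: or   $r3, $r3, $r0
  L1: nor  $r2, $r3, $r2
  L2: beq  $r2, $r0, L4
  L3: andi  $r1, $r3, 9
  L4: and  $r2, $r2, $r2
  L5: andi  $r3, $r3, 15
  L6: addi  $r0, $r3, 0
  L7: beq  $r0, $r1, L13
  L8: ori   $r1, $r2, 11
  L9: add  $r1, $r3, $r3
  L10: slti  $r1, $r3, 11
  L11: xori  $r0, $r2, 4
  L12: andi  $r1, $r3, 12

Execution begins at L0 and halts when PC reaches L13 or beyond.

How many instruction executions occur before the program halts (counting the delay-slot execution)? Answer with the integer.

#0 or   $r3, $r3, $r0 ; 0/1/4/0
#1 nor  $r2, $r3, $r2 ; 0/1/65531/0
#2 beq  $r2, $r0, L4 ; 0/1/65531/0 ; →fallthru
#3 andi  $r1, $r3, 9 ; 0/0/65531/0
#4 and  $r2, $r2, $r2 ; 0/0/65531/0
#5 andi  $r3, $r3, 15 ; 0/0/65531/0
#6 addi  $r0, $r3, 0 ; 0/0/65531/0
#7 beq  $r0, $r1, L13 ; 0/0/65531/0 ; →target
#8 ori   $r1, $r2, 11 ; 0/65531/65531/0

9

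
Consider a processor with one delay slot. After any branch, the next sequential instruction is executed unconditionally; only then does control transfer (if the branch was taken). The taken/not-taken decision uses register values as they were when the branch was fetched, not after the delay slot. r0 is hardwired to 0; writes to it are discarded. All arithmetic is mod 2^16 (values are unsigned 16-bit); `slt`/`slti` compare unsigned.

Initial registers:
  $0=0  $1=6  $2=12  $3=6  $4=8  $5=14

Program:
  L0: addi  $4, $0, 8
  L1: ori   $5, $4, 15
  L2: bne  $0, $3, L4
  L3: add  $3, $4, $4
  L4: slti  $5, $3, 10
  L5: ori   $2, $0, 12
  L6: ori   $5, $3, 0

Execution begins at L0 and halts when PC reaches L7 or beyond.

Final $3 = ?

[0] addi  $4, $0, 8  →  {$0:0, $1:6, $2:12, $3:6, $4:8, $5:14}
[1] ori   $5, $4, 15  →  {$0:0, $1:6, $2:12, $3:6, $4:8, $5:15}
[2] bne  $0, $3, L4  →  {$0:0, $1:6, $2:12, $3:6, $4:8, $5:15}  ⟨branch taken⟩
[3] add  $3, $4, $4  →  {$0:0, $1:6, $2:12, $3:16, $4:8, $5:15}
[4] slti  $5, $3, 10  →  {$0:0, $1:6, $2:12, $3:16, $4:8, $5:0}
[5] ori   $2, $0, 12  →  {$0:0, $1:6, $2:12, $3:16, $4:8, $5:0}
[6] ori   $5, $3, 0  →  {$0:0, $1:6, $2:12, $3:16, $4:8, $5:16}

16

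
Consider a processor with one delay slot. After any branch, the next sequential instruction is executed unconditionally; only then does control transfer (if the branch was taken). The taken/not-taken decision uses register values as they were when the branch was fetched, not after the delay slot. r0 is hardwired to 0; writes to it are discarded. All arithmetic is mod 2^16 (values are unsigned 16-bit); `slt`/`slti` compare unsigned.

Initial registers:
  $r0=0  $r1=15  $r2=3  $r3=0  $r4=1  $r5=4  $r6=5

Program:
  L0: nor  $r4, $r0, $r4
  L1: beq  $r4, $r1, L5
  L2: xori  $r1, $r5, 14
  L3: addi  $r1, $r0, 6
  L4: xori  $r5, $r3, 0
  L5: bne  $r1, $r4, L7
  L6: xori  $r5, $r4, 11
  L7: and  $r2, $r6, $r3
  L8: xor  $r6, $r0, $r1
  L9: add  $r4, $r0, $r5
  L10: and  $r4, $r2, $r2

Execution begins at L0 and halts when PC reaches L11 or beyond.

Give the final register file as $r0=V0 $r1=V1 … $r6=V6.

$r0=0 $r1=6 $r2=0 $r3=0 $r4=0 $r5=65525 $r6=6

  step pc=0: nor  $r4, $r0, $r4  regs=(0,15,3,0,65534,4,5)
  step pc=1: beq  $r4, $r1, L5  cond=F  regs=(0,15,3,0,65534,4,5)
  step pc=2: xori  $r1, $r5, 14  regs=(0,10,3,0,65534,4,5)
  step pc=3: addi  $r1, $r0, 6  regs=(0,6,3,0,65534,4,5)
  step pc=4: xori  $r5, $r3, 0  regs=(0,6,3,0,65534,0,5)
  step pc=5: bne  $r1, $r4, L7  cond=T  regs=(0,6,3,0,65534,0,5)
  step pc=6: xori  $r5, $r4, 11  regs=(0,6,3,0,65534,65525,5)
  step pc=7: and  $r2, $r6, $r3  regs=(0,6,0,0,65534,65525,5)
  step pc=8: xor  $r6, $r0, $r1  regs=(0,6,0,0,65534,65525,6)
  step pc=9: add  $r4, $r0, $r5  regs=(0,6,0,0,65525,65525,6)
  step pc=10: and  $r4, $r2, $r2  regs=(0,6,0,0,0,65525,6)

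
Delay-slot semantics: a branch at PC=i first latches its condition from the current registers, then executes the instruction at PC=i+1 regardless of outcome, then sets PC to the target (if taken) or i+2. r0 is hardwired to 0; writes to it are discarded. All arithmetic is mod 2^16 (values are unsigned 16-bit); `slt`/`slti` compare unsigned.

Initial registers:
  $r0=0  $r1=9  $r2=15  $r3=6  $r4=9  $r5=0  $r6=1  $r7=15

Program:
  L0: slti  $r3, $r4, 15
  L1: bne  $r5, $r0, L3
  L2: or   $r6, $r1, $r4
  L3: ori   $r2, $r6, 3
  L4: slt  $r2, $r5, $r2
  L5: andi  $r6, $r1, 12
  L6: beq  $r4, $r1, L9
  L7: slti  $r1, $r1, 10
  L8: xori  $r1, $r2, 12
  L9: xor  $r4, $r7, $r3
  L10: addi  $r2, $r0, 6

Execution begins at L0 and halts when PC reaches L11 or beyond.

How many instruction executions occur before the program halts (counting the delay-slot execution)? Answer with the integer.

  step pc=0: slti  $r3, $r4, 15  regs=(0,9,15,1,9,0,1,15)
  step pc=1: bne  $r5, $r0, L3  cond=F  regs=(0,9,15,1,9,0,1,15)
  step pc=2: or   $r6, $r1, $r4  regs=(0,9,15,1,9,0,9,15)
  step pc=3: ori   $r2, $r6, 3  regs=(0,9,11,1,9,0,9,15)
  step pc=4: slt  $r2, $r5, $r2  regs=(0,9,1,1,9,0,9,15)
  step pc=5: andi  $r6, $r1, 12  regs=(0,9,1,1,9,0,8,15)
  step pc=6: beq  $r4, $r1, L9  cond=T  regs=(0,9,1,1,9,0,8,15)
  step pc=7: slti  $r1, $r1, 10  regs=(0,1,1,1,9,0,8,15)
  step pc=9: xor  $r4, $r7, $r3  regs=(0,1,1,1,14,0,8,15)
  step pc=10: addi  $r2, $r0, 6  regs=(0,1,6,1,14,0,8,15)

10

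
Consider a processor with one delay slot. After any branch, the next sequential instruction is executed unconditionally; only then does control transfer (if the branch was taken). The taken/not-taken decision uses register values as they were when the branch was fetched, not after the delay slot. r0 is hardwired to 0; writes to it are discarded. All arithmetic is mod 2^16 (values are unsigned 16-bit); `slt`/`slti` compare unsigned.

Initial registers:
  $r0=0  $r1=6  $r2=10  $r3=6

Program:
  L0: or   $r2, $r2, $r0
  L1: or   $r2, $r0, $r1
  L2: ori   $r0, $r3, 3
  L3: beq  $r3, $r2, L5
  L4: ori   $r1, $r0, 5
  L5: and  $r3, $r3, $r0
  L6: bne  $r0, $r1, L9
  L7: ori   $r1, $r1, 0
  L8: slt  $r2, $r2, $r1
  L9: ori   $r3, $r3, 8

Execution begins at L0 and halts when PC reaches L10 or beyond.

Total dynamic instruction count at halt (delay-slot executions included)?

[0] or   $r2, $r2, $r0  →  {$r0:0, $r1:6, $r2:10, $r3:6}
[1] or   $r2, $r0, $r1  →  {$r0:0, $r1:6, $r2:6, $r3:6}
[2] ori   $r0, $r3, 3  →  {$r0:0, $r1:6, $r2:6, $r3:6}
[3] beq  $r3, $r2, L5  →  {$r0:0, $r1:6, $r2:6, $r3:6}  ⟨branch taken⟩
[4] ori   $r1, $r0, 5  →  {$r0:0, $r1:5, $r2:6, $r3:6}
[5] and  $r3, $r3, $r0  →  {$r0:0, $r1:5, $r2:6, $r3:0}
[6] bne  $r0, $r1, L9  →  {$r0:0, $r1:5, $r2:6, $r3:0}  ⟨branch taken⟩
[7] ori   $r1, $r1, 0  →  {$r0:0, $r1:5, $r2:6, $r3:0}
[9] ori   $r3, $r3, 8  →  {$r0:0, $r1:5, $r2:6, $r3:8}

9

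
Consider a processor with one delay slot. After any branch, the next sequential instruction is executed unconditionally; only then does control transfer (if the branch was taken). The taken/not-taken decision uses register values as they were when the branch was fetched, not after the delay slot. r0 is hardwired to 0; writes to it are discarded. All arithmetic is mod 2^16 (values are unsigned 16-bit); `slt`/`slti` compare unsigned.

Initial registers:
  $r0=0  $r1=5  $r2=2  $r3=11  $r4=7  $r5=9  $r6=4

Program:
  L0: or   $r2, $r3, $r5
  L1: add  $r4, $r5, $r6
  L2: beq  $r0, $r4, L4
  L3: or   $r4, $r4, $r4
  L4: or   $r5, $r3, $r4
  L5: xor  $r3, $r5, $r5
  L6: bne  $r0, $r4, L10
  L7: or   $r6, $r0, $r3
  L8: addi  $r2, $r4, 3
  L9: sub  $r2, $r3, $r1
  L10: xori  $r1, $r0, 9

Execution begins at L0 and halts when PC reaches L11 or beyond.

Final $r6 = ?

0

  step pc=0: or   $r2, $r3, $r5  regs=(0,5,11,11,7,9,4)
  step pc=1: add  $r4, $r5, $r6  regs=(0,5,11,11,13,9,4)
  step pc=2: beq  $r0, $r4, L4  cond=F  regs=(0,5,11,11,13,9,4)
  step pc=3: or   $r4, $r4, $r4  regs=(0,5,11,11,13,9,4)
  step pc=4: or   $r5, $r3, $r4  regs=(0,5,11,11,13,15,4)
  step pc=5: xor  $r3, $r5, $r5  regs=(0,5,11,0,13,15,4)
  step pc=6: bne  $r0, $r4, L10  cond=T  regs=(0,5,11,0,13,15,4)
  step pc=7: or   $r6, $r0, $r3  regs=(0,5,11,0,13,15,0)
  step pc=10: xori  $r1, $r0, 9  regs=(0,9,11,0,13,15,0)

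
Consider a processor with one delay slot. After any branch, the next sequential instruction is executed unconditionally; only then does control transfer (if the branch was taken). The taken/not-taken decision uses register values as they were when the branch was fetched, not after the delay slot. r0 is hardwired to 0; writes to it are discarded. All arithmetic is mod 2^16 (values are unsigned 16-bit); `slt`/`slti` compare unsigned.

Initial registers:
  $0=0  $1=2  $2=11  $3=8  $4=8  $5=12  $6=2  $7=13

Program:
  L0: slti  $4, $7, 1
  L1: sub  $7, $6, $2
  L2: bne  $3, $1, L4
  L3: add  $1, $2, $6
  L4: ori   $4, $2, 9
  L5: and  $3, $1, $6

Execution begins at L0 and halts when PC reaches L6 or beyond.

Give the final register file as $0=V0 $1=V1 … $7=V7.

$0=0 $1=13 $2=11 $3=0 $4=11 $5=12 $6=2 $7=65527

  step pc=0: slti  $4, $7, 1  regs=(0,2,11,8,0,12,2,13)
  step pc=1: sub  $7, $6, $2  regs=(0,2,11,8,0,12,2,65527)
  step pc=2: bne  $3, $1, L4  cond=T  regs=(0,2,11,8,0,12,2,65527)
  step pc=3: add  $1, $2, $6  regs=(0,13,11,8,0,12,2,65527)
  step pc=4: ori   $4, $2, 9  regs=(0,13,11,8,11,12,2,65527)
  step pc=5: and  $3, $1, $6  regs=(0,13,11,0,11,12,2,65527)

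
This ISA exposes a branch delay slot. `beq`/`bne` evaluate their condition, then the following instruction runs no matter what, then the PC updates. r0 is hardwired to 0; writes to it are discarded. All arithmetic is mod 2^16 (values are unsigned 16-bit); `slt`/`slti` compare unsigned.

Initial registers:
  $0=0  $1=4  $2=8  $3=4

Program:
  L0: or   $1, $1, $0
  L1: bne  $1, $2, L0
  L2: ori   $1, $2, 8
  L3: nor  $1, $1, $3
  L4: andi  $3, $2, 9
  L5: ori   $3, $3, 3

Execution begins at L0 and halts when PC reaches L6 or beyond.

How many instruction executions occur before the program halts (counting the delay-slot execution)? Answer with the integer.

9

PC=0  or   $1, $1, $0        | $0=0 $1=4 $2=8 $3=4
PC=1  bne  $1, $2, L0        | $0=0 $1=4 $2=8 $3=4  [TAKEN]
PC=2  ori   $1, $2, 8        | $0=0 $1=8 $2=8 $3=4
PC=0  or   $1, $1, $0        | $0=0 $1=8 $2=8 $3=4
PC=1  bne  $1, $2, L0        | $0=0 $1=8 $2=8 $3=4  [not taken]
PC=2  ori   $1, $2, 8        | $0=0 $1=8 $2=8 $3=4
PC=3  nor  $1, $1, $3        | $0=0 $1=65523 $2=8 $3=4
PC=4  andi  $3, $2, 9        | $0=0 $1=65523 $2=8 $3=8
PC=5  ori   $3, $3, 3        | $0=0 $1=65523 $2=8 $3=11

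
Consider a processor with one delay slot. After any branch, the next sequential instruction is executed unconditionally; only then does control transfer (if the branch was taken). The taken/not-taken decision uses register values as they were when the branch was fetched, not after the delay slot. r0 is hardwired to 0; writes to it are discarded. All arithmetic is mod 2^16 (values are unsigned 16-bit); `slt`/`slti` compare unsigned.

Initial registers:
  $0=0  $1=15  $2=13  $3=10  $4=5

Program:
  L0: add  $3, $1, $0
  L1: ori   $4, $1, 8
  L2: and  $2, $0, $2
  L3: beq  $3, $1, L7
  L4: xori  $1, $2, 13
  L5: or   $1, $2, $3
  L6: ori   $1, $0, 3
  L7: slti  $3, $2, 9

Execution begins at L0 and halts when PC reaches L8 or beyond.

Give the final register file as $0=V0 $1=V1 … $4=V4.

$0=0 $1=13 $2=0 $3=1 $4=15

PC=0  add  $3, $1, $0        | $0=0 $1=15 $2=13 $3=15 $4=5
PC=1  ori   $4, $1, 8        | $0=0 $1=15 $2=13 $3=15 $4=15
PC=2  and  $2, $0, $2        | $0=0 $1=15 $2=0 $3=15 $4=15
PC=3  beq  $3, $1, L7        | $0=0 $1=15 $2=0 $3=15 $4=15  [TAKEN]
PC=4  xori  $1, $2, 13       | $0=0 $1=13 $2=0 $3=15 $4=15
PC=7  slti  $3, $2, 9        | $0=0 $1=13 $2=0 $3=1 $4=15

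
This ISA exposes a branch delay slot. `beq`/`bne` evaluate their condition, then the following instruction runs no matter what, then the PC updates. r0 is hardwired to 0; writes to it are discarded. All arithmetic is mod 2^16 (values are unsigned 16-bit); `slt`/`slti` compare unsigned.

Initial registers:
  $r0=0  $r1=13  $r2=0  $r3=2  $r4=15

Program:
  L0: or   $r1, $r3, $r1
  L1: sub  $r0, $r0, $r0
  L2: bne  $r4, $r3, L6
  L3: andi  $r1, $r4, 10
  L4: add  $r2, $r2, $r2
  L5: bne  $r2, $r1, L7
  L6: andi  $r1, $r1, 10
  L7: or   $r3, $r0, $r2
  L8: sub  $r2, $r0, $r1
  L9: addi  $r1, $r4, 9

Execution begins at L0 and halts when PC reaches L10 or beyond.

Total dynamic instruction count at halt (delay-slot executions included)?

PC=0  or   $r1, $r3, $r1     | $r0=0 $r1=15 $r2=0 $r3=2 $r4=15
PC=1  sub  $r0, $r0, $r0     | $r0=0 $r1=15 $r2=0 $r3=2 $r4=15
PC=2  bne  $r4, $r3, L6      | $r0=0 $r1=15 $r2=0 $r3=2 $r4=15  [TAKEN]
PC=3  andi  $r1, $r4, 10     | $r0=0 $r1=10 $r2=0 $r3=2 $r4=15
PC=6  andi  $r1, $r1, 10     | $r0=0 $r1=10 $r2=0 $r3=2 $r4=15
PC=7  or   $r3, $r0, $r2     | $r0=0 $r1=10 $r2=0 $r3=0 $r4=15
PC=8  sub  $r2, $r0, $r1     | $r0=0 $r1=10 $r2=65526 $r3=0 $r4=15
PC=9  addi  $r1, $r4, 9      | $r0=0 $r1=24 $r2=65526 $r3=0 $r4=15

8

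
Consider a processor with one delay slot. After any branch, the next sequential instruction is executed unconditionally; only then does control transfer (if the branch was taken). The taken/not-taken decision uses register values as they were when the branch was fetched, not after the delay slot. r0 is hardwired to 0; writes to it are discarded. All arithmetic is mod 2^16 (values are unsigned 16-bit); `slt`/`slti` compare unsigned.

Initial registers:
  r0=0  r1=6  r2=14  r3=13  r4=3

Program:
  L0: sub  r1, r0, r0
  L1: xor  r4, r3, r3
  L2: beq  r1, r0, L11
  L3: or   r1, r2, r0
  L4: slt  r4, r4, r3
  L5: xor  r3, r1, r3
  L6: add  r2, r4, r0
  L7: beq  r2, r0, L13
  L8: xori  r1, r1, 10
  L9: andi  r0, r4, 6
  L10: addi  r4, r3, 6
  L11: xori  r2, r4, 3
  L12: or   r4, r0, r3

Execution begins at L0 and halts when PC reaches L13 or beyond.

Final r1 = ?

14

  step pc=0: sub  r1, r0, r0  regs=(0,0,14,13,3)
  step pc=1: xor  r4, r3, r3  regs=(0,0,14,13,0)
  step pc=2: beq  r1, r0, L11  cond=T  regs=(0,0,14,13,0)
  step pc=3: or   r1, r2, r0  regs=(0,14,14,13,0)
  step pc=11: xori  r2, r4, 3  regs=(0,14,3,13,0)
  step pc=12: or   r4, r0, r3  regs=(0,14,3,13,13)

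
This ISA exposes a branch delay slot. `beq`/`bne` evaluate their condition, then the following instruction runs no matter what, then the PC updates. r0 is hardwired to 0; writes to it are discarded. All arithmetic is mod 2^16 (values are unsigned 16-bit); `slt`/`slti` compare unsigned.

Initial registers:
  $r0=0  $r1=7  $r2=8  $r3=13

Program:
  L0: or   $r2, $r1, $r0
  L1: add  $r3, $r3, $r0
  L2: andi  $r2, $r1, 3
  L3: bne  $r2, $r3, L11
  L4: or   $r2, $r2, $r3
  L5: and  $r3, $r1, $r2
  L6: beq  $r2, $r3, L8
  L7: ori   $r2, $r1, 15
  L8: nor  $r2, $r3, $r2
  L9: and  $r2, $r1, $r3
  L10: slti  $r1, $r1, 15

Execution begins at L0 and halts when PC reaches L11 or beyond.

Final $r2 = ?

  step pc=0: or   $r2, $r1, $r0  regs=(0,7,7,13)
  step pc=1: add  $r3, $r3, $r0  regs=(0,7,7,13)
  step pc=2: andi  $r2, $r1, 3  regs=(0,7,3,13)
  step pc=3: bne  $r2, $r3, L11  cond=T  regs=(0,7,3,13)
  step pc=4: or   $r2, $r2, $r3  regs=(0,7,15,13)

15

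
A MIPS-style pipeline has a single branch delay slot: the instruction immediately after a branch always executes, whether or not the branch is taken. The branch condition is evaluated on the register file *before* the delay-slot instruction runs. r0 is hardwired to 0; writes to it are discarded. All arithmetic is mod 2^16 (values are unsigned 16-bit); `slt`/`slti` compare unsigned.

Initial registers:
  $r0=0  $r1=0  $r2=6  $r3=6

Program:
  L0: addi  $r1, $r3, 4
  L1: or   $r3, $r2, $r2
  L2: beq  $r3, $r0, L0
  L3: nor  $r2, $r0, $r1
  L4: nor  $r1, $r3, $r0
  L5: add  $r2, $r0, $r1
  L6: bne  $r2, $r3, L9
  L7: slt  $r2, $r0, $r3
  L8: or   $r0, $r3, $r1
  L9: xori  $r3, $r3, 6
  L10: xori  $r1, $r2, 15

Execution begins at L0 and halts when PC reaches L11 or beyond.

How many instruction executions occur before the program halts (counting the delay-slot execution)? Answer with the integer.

10

  step pc=0: addi  $r1, $r3, 4  regs=(0,10,6,6)
  step pc=1: or   $r3, $r2, $r2  regs=(0,10,6,6)
  step pc=2: beq  $r3, $r0, L0  cond=F  regs=(0,10,6,6)
  step pc=3: nor  $r2, $r0, $r1  regs=(0,10,65525,6)
  step pc=4: nor  $r1, $r3, $r0  regs=(0,65529,65525,6)
  step pc=5: add  $r2, $r0, $r1  regs=(0,65529,65529,6)
  step pc=6: bne  $r2, $r3, L9  cond=T  regs=(0,65529,65529,6)
  step pc=7: slt  $r2, $r0, $r3  regs=(0,65529,1,6)
  step pc=9: xori  $r3, $r3, 6  regs=(0,65529,1,0)
  step pc=10: xori  $r1, $r2, 15  regs=(0,14,1,0)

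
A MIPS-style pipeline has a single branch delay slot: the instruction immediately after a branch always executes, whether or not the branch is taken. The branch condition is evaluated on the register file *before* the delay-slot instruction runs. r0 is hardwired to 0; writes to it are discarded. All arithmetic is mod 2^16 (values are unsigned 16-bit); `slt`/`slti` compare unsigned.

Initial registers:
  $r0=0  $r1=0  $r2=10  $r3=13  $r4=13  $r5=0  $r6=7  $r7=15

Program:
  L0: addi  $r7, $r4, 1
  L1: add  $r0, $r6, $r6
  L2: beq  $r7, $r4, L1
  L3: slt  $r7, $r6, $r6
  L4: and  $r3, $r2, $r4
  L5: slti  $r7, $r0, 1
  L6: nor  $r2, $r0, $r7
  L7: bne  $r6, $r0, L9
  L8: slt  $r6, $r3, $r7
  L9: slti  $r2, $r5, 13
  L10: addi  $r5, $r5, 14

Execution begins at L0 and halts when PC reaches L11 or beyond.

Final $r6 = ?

[0] addi  $r7, $r4, 1  →  {$r0:0, $r1:0, $r2:10, $r3:13, $r4:13, $r5:0, $r6:7, $r7:14}
[1] add  $r0, $r6, $r6  →  {$r0:0, $r1:0, $r2:10, $r3:13, $r4:13, $r5:0, $r6:7, $r7:14}
[2] beq  $r7, $r4, L1  →  {$r0:0, $r1:0, $r2:10, $r3:13, $r4:13, $r5:0, $r6:7, $r7:14}  ⟨branch fallthrough⟩
[3] slt  $r7, $r6, $r6  →  {$r0:0, $r1:0, $r2:10, $r3:13, $r4:13, $r5:0, $r6:7, $r7:0}
[4] and  $r3, $r2, $r4  →  {$r0:0, $r1:0, $r2:10, $r3:8, $r4:13, $r5:0, $r6:7, $r7:0}
[5] slti  $r7, $r0, 1  →  {$r0:0, $r1:0, $r2:10, $r3:8, $r4:13, $r5:0, $r6:7, $r7:1}
[6] nor  $r2, $r0, $r7  →  {$r0:0, $r1:0, $r2:65534, $r3:8, $r4:13, $r5:0, $r6:7, $r7:1}
[7] bne  $r6, $r0, L9  →  {$r0:0, $r1:0, $r2:65534, $r3:8, $r4:13, $r5:0, $r6:7, $r7:1}  ⟨branch taken⟩
[8] slt  $r6, $r3, $r7  →  {$r0:0, $r1:0, $r2:65534, $r3:8, $r4:13, $r5:0, $r6:0, $r7:1}
[9] slti  $r2, $r5, 13  →  {$r0:0, $r1:0, $r2:1, $r3:8, $r4:13, $r5:0, $r6:0, $r7:1}
[10] addi  $r5, $r5, 14  →  {$r0:0, $r1:0, $r2:1, $r3:8, $r4:13, $r5:14, $r6:0, $r7:1}

0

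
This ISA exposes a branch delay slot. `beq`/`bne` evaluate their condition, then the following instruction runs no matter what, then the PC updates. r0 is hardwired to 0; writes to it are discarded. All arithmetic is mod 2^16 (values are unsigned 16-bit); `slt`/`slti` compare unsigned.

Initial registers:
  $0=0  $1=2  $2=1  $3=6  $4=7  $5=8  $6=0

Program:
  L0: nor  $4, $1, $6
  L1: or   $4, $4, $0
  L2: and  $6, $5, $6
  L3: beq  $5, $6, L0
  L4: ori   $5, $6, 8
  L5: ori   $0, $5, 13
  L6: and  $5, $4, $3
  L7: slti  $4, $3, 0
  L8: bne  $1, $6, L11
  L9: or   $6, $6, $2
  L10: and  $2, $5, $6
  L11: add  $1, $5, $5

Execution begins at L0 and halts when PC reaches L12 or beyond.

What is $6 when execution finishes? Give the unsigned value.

#0 nor  $4, $1, $6 ; 0/2/1/6/65533/8/0
#1 or   $4, $4, $0 ; 0/2/1/6/65533/8/0
#2 and  $6, $5, $6 ; 0/2/1/6/65533/8/0
#3 beq  $5, $6, L0 ; 0/2/1/6/65533/8/0 ; →fallthru
#4 ori   $5, $6, 8 ; 0/2/1/6/65533/8/0
#5 ori   $0, $5, 13 ; 0/2/1/6/65533/8/0
#6 and  $5, $4, $3 ; 0/2/1/6/65533/4/0
#7 slti  $4, $3, 0 ; 0/2/1/6/0/4/0
#8 bne  $1, $6, L11 ; 0/2/1/6/0/4/0 ; →target
#9 or   $6, $6, $2 ; 0/2/1/6/0/4/1
#11 add  $1, $5, $5 ; 0/8/1/6/0/4/1

1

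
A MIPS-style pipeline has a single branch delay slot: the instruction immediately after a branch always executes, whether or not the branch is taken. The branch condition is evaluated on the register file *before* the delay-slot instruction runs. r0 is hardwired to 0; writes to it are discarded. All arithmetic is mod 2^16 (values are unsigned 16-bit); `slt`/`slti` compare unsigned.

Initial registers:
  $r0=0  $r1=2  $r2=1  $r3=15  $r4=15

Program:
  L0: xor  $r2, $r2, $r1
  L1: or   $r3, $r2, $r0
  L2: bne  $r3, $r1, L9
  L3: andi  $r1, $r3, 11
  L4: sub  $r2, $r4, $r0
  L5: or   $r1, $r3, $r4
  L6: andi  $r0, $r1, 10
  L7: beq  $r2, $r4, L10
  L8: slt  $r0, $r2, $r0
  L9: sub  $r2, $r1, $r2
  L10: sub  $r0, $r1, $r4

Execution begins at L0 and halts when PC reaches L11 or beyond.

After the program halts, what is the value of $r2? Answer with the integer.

#0 xor  $r2, $r2, $r1 ; 0/2/3/15/15
#1 or   $r3, $r2, $r0 ; 0/2/3/3/15
#2 bne  $r3, $r1, L9 ; 0/2/3/3/15 ; →target
#3 andi  $r1, $r3, 11 ; 0/3/3/3/15
#9 sub  $r2, $r1, $r2 ; 0/3/0/3/15
#10 sub  $r0, $r1, $r4 ; 0/3/0/3/15

0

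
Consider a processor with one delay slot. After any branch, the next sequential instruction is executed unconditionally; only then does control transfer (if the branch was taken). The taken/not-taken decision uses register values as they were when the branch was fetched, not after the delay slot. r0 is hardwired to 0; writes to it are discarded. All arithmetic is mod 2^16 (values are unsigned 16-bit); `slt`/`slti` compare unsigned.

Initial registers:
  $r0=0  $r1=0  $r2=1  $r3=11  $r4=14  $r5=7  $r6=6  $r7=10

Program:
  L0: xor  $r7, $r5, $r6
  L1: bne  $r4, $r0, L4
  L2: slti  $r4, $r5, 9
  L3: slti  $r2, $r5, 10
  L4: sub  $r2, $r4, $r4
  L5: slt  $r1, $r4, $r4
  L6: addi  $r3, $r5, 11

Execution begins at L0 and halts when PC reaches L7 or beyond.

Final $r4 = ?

1

PC=0  xor  $r7, $r5, $r6     | $r0=0 $r1=0 $r2=1 $r3=11 $r4=14 $r5=7 $r6=6 $r7=1
PC=1  bne  $r4, $r0, L4      | $r0=0 $r1=0 $r2=1 $r3=11 $r4=14 $r5=7 $r6=6 $r7=1  [TAKEN]
PC=2  slti  $r4, $r5, 9      | $r0=0 $r1=0 $r2=1 $r3=11 $r4=1 $r5=7 $r6=6 $r7=1
PC=4  sub  $r2, $r4, $r4     | $r0=0 $r1=0 $r2=0 $r3=11 $r4=1 $r5=7 $r6=6 $r7=1
PC=5  slt  $r1, $r4, $r4     | $r0=0 $r1=0 $r2=0 $r3=11 $r4=1 $r5=7 $r6=6 $r7=1
PC=6  addi  $r3, $r5, 11     | $r0=0 $r1=0 $r2=0 $r3=18 $r4=1 $r5=7 $r6=6 $r7=1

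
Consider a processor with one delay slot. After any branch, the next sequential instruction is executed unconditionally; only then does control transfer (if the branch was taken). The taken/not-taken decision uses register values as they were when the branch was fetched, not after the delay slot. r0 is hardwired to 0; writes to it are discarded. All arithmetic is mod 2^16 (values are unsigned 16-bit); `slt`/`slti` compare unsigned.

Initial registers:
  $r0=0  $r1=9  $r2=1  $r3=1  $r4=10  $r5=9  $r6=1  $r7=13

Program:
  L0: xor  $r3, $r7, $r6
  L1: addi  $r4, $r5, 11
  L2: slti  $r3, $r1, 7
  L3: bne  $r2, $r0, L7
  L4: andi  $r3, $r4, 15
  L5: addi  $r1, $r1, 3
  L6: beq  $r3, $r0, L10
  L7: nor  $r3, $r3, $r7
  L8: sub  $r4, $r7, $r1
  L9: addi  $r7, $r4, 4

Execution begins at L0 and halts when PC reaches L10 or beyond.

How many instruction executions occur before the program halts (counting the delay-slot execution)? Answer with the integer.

8

PC=0  xor  $r3, $r7, $r6     | $r0=0 $r1=9 $r2=1 $r3=12 $r4=10 $r5=9 $r6=1 $r7=13
PC=1  addi  $r4, $r5, 11     | $r0=0 $r1=9 $r2=1 $r3=12 $r4=20 $r5=9 $r6=1 $r7=13
PC=2  slti  $r3, $r1, 7      | $r0=0 $r1=9 $r2=1 $r3=0 $r4=20 $r5=9 $r6=1 $r7=13
PC=3  bne  $r2, $r0, L7      | $r0=0 $r1=9 $r2=1 $r3=0 $r4=20 $r5=9 $r6=1 $r7=13  [TAKEN]
PC=4  andi  $r3, $r4, 15     | $r0=0 $r1=9 $r2=1 $r3=4 $r4=20 $r5=9 $r6=1 $r7=13
PC=7  nor  $r3, $r3, $r7     | $r0=0 $r1=9 $r2=1 $r3=65522 $r4=20 $r5=9 $r6=1 $r7=13
PC=8  sub  $r4, $r7, $r1     | $r0=0 $r1=9 $r2=1 $r3=65522 $r4=4 $r5=9 $r6=1 $r7=13
PC=9  addi  $r7, $r4, 4      | $r0=0 $r1=9 $r2=1 $r3=65522 $r4=4 $r5=9 $r6=1 $r7=8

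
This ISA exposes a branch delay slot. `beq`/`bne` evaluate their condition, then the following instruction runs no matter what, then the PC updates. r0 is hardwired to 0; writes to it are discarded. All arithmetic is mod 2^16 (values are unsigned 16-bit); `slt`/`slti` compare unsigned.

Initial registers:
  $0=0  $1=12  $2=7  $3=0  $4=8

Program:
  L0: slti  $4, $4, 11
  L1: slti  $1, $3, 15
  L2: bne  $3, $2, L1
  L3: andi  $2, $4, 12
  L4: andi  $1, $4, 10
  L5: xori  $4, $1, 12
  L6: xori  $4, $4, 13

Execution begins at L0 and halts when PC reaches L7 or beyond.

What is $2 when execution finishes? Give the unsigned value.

PC=0  slti  $4, $4, 11       | $0=0 $1=12 $2=7 $3=0 $4=1
PC=1  slti  $1, $3, 15       | $0=0 $1=1 $2=7 $3=0 $4=1
PC=2  bne  $3, $2, L1        | $0=0 $1=1 $2=7 $3=0 $4=1  [TAKEN]
PC=3  andi  $2, $4, 12       | $0=0 $1=1 $2=0 $3=0 $4=1
PC=1  slti  $1, $3, 15       | $0=0 $1=1 $2=0 $3=0 $4=1
PC=2  bne  $3, $2, L1        | $0=0 $1=1 $2=0 $3=0 $4=1  [not taken]
PC=3  andi  $2, $4, 12       | $0=0 $1=1 $2=0 $3=0 $4=1
PC=4  andi  $1, $4, 10       | $0=0 $1=0 $2=0 $3=0 $4=1
PC=5  xori  $4, $1, 12       | $0=0 $1=0 $2=0 $3=0 $4=12
PC=6  xori  $4, $4, 13       | $0=0 $1=0 $2=0 $3=0 $4=1

0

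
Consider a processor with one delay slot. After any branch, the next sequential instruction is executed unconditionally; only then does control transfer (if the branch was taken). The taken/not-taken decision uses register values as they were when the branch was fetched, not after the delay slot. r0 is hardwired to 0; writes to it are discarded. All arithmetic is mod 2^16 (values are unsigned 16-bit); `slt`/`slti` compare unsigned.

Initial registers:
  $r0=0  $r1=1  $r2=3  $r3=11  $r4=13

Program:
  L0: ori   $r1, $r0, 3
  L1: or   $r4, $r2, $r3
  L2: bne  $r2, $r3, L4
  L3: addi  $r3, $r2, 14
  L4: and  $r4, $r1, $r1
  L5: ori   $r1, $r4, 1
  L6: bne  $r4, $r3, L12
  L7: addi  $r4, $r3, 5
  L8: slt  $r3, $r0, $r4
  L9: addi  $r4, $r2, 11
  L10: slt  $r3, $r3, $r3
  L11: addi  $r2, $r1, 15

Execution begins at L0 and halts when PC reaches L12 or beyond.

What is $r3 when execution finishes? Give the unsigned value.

  step pc=0: ori   $r1, $r0, 3  regs=(0,3,3,11,13)
  step pc=1: or   $r4, $r2, $r3  regs=(0,3,3,11,11)
  step pc=2: bne  $r2, $r3, L4  cond=T  regs=(0,3,3,11,11)
  step pc=3: addi  $r3, $r2, 14  regs=(0,3,3,17,11)
  step pc=4: and  $r4, $r1, $r1  regs=(0,3,3,17,3)
  step pc=5: ori   $r1, $r4, 1  regs=(0,3,3,17,3)
  step pc=6: bne  $r4, $r3, L12  cond=T  regs=(0,3,3,17,3)
  step pc=7: addi  $r4, $r3, 5  regs=(0,3,3,17,22)

17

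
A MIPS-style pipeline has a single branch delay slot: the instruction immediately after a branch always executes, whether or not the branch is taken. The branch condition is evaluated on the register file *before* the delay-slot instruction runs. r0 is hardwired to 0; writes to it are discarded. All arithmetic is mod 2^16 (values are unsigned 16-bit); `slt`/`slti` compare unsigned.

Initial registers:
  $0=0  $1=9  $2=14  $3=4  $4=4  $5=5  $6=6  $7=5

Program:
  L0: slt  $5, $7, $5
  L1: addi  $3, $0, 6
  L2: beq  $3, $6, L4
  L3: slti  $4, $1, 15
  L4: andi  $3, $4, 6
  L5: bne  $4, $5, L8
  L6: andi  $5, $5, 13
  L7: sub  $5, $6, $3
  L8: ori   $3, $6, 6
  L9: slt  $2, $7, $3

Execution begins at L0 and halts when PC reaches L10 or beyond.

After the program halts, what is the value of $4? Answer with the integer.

1

PC=0  slt  $5, $7, $5        | $0=0 $1=9 $2=14 $3=4 $4=4 $5=0 $6=6 $7=5
PC=1  addi  $3, $0, 6        | $0=0 $1=9 $2=14 $3=6 $4=4 $5=0 $6=6 $7=5
PC=2  beq  $3, $6, L4        | $0=0 $1=9 $2=14 $3=6 $4=4 $5=0 $6=6 $7=5  [TAKEN]
PC=3  slti  $4, $1, 15       | $0=0 $1=9 $2=14 $3=6 $4=1 $5=0 $6=6 $7=5
PC=4  andi  $3, $4, 6        | $0=0 $1=9 $2=14 $3=0 $4=1 $5=0 $6=6 $7=5
PC=5  bne  $4, $5, L8        | $0=0 $1=9 $2=14 $3=0 $4=1 $5=0 $6=6 $7=5  [TAKEN]
PC=6  andi  $5, $5, 13       | $0=0 $1=9 $2=14 $3=0 $4=1 $5=0 $6=6 $7=5
PC=8  ori   $3, $6, 6        | $0=0 $1=9 $2=14 $3=6 $4=1 $5=0 $6=6 $7=5
PC=9  slt  $2, $7, $3        | $0=0 $1=9 $2=1 $3=6 $4=1 $5=0 $6=6 $7=5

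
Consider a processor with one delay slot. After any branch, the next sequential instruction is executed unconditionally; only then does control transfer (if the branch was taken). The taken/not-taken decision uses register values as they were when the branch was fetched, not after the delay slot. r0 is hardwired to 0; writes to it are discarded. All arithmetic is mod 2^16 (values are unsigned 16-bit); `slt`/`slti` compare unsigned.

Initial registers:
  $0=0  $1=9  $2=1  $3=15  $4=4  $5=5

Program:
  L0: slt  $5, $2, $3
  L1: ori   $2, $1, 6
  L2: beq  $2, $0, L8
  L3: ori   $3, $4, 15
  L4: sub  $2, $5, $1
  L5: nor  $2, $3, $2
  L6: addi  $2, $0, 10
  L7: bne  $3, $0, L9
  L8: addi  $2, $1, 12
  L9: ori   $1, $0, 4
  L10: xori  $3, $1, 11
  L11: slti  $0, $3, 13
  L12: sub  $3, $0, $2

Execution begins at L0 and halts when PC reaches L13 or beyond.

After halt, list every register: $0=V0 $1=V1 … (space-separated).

[0] slt  $5, $2, $3  →  {$0:0, $1:9, $2:1, $3:15, $4:4, $5:1}
[1] ori   $2, $1, 6  →  {$0:0, $1:9, $2:15, $3:15, $4:4, $5:1}
[2] beq  $2, $0, L8  →  {$0:0, $1:9, $2:15, $3:15, $4:4, $5:1}  ⟨branch fallthrough⟩
[3] ori   $3, $4, 15  →  {$0:0, $1:9, $2:15, $3:15, $4:4, $5:1}
[4] sub  $2, $5, $1  →  {$0:0, $1:9, $2:65528, $3:15, $4:4, $5:1}
[5] nor  $2, $3, $2  →  {$0:0, $1:9, $2:0, $3:15, $4:4, $5:1}
[6] addi  $2, $0, 10  →  {$0:0, $1:9, $2:10, $3:15, $4:4, $5:1}
[7] bne  $3, $0, L9  →  {$0:0, $1:9, $2:10, $3:15, $4:4, $5:1}  ⟨branch taken⟩
[8] addi  $2, $1, 12  →  {$0:0, $1:9, $2:21, $3:15, $4:4, $5:1}
[9] ori   $1, $0, 4  →  {$0:0, $1:4, $2:21, $3:15, $4:4, $5:1}
[10] xori  $3, $1, 11  →  {$0:0, $1:4, $2:21, $3:15, $4:4, $5:1}
[11] slti  $0, $3, 13  →  {$0:0, $1:4, $2:21, $3:15, $4:4, $5:1}
[12] sub  $3, $0, $2  →  {$0:0, $1:4, $2:21, $3:65515, $4:4, $5:1}

$0=0 $1=4 $2=21 $3=65515 $4=4 $5=1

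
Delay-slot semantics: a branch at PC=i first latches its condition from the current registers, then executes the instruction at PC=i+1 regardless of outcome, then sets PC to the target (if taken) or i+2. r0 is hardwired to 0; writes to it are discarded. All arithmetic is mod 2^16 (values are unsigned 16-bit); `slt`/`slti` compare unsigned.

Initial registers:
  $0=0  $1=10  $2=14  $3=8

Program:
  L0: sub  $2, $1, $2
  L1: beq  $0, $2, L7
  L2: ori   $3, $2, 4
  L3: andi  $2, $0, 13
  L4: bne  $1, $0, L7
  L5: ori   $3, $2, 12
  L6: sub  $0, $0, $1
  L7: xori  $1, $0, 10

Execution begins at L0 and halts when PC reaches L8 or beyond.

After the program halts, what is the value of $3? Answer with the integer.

12

PC=0  sub  $2, $1, $2        | $0=0 $1=10 $2=65532 $3=8
PC=1  beq  $0, $2, L7        | $0=0 $1=10 $2=65532 $3=8  [not taken]
PC=2  ori   $3, $2, 4        | $0=0 $1=10 $2=65532 $3=65532
PC=3  andi  $2, $0, 13       | $0=0 $1=10 $2=0 $3=65532
PC=4  bne  $1, $0, L7        | $0=0 $1=10 $2=0 $3=65532  [TAKEN]
PC=5  ori   $3, $2, 12       | $0=0 $1=10 $2=0 $3=12
PC=7  xori  $1, $0, 10       | $0=0 $1=10 $2=0 $3=12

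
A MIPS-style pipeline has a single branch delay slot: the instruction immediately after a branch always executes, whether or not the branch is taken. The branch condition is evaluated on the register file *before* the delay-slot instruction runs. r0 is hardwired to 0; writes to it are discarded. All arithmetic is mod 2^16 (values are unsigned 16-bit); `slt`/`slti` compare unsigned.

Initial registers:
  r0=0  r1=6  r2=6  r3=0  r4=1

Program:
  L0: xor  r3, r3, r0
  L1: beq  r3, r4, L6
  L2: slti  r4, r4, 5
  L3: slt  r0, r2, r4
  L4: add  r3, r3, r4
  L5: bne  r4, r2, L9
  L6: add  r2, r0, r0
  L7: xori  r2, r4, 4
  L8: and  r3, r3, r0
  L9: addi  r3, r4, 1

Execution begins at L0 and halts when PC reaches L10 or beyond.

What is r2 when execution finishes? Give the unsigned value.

0

PC=0  xor  r3, r3, r0        | r0=0 r1=6 r2=6 r3=0 r4=1
PC=1  beq  r3, r4, L6        | r0=0 r1=6 r2=6 r3=0 r4=1  [not taken]
PC=2  slti  r4, r4, 5        | r0=0 r1=6 r2=6 r3=0 r4=1
PC=3  slt  r0, r2, r4        | r0=0 r1=6 r2=6 r3=0 r4=1
PC=4  add  r3, r3, r4        | r0=0 r1=6 r2=6 r3=1 r4=1
PC=5  bne  r4, r2, L9        | r0=0 r1=6 r2=6 r3=1 r4=1  [TAKEN]
PC=6  add  r2, r0, r0        | r0=0 r1=6 r2=0 r3=1 r4=1
PC=9  addi  r3, r4, 1        | r0=0 r1=6 r2=0 r3=2 r4=1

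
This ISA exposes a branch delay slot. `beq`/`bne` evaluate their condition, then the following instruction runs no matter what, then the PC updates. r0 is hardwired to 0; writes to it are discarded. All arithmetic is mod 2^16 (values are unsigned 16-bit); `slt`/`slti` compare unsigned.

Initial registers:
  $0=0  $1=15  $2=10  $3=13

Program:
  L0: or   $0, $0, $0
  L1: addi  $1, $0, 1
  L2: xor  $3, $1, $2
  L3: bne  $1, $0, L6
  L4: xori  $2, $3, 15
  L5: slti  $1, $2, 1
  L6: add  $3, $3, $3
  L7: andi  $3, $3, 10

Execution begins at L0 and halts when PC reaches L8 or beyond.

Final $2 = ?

PC=0  or   $0, $0, $0        | $0=0 $1=15 $2=10 $3=13
PC=1  addi  $1, $0, 1        | $0=0 $1=1 $2=10 $3=13
PC=2  xor  $3, $1, $2        | $0=0 $1=1 $2=10 $3=11
PC=3  bne  $1, $0, L6        | $0=0 $1=1 $2=10 $3=11  [TAKEN]
PC=4  xori  $2, $3, 15       | $0=0 $1=1 $2=4 $3=11
PC=6  add  $3, $3, $3        | $0=0 $1=1 $2=4 $3=22
PC=7  andi  $3, $3, 10       | $0=0 $1=1 $2=4 $3=2

4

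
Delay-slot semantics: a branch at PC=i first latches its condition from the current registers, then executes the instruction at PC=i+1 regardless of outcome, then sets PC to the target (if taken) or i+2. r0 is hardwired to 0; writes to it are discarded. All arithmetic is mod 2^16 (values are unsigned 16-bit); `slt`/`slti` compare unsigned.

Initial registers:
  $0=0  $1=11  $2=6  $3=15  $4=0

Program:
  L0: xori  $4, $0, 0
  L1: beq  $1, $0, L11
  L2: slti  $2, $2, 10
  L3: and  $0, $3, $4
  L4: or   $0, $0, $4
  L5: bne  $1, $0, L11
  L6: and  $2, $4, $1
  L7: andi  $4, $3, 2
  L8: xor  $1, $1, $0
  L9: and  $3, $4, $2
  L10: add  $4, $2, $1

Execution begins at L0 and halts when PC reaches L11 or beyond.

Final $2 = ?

[0] xori  $4, $0, 0  →  {$0:0, $1:11, $2:6, $3:15, $4:0}
[1] beq  $1, $0, L11  →  {$0:0, $1:11, $2:6, $3:15, $4:0}  ⟨branch fallthrough⟩
[2] slti  $2, $2, 10  →  {$0:0, $1:11, $2:1, $3:15, $4:0}
[3] and  $0, $3, $4  →  {$0:0, $1:11, $2:1, $3:15, $4:0}
[4] or   $0, $0, $4  →  {$0:0, $1:11, $2:1, $3:15, $4:0}
[5] bne  $1, $0, L11  →  {$0:0, $1:11, $2:1, $3:15, $4:0}  ⟨branch taken⟩
[6] and  $2, $4, $1  →  {$0:0, $1:11, $2:0, $3:15, $4:0}

0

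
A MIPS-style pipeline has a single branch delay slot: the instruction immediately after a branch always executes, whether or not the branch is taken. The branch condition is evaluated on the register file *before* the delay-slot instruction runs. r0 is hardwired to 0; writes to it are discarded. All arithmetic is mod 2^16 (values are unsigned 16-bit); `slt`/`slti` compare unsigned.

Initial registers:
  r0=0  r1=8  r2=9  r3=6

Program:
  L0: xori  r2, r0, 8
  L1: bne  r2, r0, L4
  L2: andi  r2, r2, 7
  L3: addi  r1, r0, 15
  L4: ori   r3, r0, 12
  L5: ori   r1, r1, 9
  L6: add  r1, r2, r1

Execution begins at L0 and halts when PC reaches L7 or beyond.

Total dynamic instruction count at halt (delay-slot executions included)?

6

  step pc=0: xori  r2, r0, 8  regs=(0,8,8,6)
  step pc=1: bne  r2, r0, L4  cond=T  regs=(0,8,8,6)
  step pc=2: andi  r2, r2, 7  regs=(0,8,0,6)
  step pc=4: ori   r3, r0, 12  regs=(0,8,0,12)
  step pc=5: ori   r1, r1, 9  regs=(0,9,0,12)
  step pc=6: add  r1, r2, r1  regs=(0,9,0,12)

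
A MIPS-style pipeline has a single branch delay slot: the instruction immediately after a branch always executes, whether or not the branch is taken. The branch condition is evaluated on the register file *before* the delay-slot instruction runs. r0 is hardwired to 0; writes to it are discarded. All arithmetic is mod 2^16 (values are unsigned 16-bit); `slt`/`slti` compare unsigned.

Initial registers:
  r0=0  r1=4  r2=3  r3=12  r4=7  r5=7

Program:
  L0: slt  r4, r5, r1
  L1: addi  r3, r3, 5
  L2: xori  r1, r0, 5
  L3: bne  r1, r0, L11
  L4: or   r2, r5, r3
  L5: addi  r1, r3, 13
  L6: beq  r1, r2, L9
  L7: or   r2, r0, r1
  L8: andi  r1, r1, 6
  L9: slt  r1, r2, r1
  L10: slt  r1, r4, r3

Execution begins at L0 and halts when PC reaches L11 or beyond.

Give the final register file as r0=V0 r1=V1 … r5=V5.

[0] slt  r4, r5, r1  →  {r0:0, r1:4, r2:3, r3:12, r4:0, r5:7}
[1] addi  r3, r3, 5  →  {r0:0, r1:4, r2:3, r3:17, r4:0, r5:7}
[2] xori  r1, r0, 5  →  {r0:0, r1:5, r2:3, r3:17, r4:0, r5:7}
[3] bne  r1, r0, L11  →  {r0:0, r1:5, r2:3, r3:17, r4:0, r5:7}  ⟨branch taken⟩
[4] or   r2, r5, r3  →  {r0:0, r1:5, r2:23, r3:17, r4:0, r5:7}

r0=0 r1=5 r2=23 r3=17 r4=0 r5=7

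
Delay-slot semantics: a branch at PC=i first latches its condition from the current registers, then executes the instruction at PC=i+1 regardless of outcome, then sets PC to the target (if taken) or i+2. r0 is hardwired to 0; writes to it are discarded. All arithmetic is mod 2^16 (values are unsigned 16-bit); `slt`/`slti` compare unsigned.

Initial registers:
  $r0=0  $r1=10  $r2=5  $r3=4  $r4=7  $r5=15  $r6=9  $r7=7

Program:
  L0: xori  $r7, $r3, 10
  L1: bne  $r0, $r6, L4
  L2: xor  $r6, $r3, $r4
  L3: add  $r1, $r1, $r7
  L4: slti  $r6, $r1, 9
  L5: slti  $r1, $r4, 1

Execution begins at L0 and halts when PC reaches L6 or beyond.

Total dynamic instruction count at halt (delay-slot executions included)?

5

PC=0  xori  $r7, $r3, 10     | $r0=0 $r1=10 $r2=5 $r3=4 $r4=7 $r5=15 $r6=9 $r7=14
PC=1  bne  $r0, $r6, L4      | $r0=0 $r1=10 $r2=5 $r3=4 $r4=7 $r5=15 $r6=9 $r7=14  [TAKEN]
PC=2  xor  $r6, $r3, $r4     | $r0=0 $r1=10 $r2=5 $r3=4 $r4=7 $r5=15 $r6=3 $r7=14
PC=4  slti  $r6, $r1, 9      | $r0=0 $r1=10 $r2=5 $r3=4 $r4=7 $r5=15 $r6=0 $r7=14
PC=5  slti  $r1, $r4, 1      | $r0=0 $r1=0 $r2=5 $r3=4 $r4=7 $r5=15 $r6=0 $r7=14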